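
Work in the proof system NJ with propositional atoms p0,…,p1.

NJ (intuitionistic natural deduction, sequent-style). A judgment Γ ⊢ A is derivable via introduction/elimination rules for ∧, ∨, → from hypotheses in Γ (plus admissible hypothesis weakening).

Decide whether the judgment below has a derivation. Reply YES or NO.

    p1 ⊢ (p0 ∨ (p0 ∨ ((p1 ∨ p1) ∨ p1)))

Derivation (root first):
[∨I₂] p1 ⊢ (p0 ∨ (p0 ∨ ((p1 ∨ p1) ∨ p1)))
  [∨I₂] p1 ⊢ (p0 ∨ ((p1 ∨ p1) ∨ p1))
    [∨I₁] p1 ⊢ ((p1 ∨ p1) ∨ p1)
      [∨I₂] p1 ⊢ (p1 ∨ p1)
        [Ax] p1 ⊢ p1

Result: YES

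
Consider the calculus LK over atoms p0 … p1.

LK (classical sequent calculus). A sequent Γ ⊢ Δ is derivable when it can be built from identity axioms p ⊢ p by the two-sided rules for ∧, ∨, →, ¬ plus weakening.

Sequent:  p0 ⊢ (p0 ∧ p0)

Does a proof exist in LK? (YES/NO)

Proof tree:
[∧R] p0 ⊢ (p0 ∧ p0)
  [WL] p0, p0 ⊢ p0
    [Ax] p0 ⊢ p0
  [WL] p0, p0 ⊢ p0
    [Ax] p0 ⊢ p0

Result: YES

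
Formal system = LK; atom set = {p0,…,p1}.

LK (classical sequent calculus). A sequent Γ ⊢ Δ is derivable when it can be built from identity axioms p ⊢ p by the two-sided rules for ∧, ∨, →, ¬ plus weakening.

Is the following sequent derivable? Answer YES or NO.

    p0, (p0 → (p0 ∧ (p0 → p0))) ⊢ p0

Proof tree:
[→L] p0, (p0 → (p0 ∧ (p0 → p0))) ⊢ p0
  [Ax] p0 ⊢ p0
  [∧L] (p0 ∧ (p0 → p0)) ⊢ p0
    [→L] p0, (p0 → p0) ⊢ p0
      [Ax] p0 ⊢ p0
      [Ax] p0 ⊢ p0

Result: YES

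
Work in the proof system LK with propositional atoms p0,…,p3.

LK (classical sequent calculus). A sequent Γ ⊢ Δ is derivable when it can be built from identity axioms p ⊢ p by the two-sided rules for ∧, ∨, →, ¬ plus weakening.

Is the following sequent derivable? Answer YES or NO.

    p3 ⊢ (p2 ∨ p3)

Derivation trace:
[∨R] p3 ⊢ (p2 ∨ p3)
  [WR] p3 ⊢ p3, p2
    [Ax] p3 ⊢ p3

Result: YES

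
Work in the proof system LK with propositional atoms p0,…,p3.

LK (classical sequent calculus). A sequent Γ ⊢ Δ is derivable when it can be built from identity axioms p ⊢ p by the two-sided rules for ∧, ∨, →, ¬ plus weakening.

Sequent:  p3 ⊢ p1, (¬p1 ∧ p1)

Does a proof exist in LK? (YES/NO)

Search for a countermodel by truth-table:
  v=0000: Γ:[p3=F] Δ:[p1=F, (¬p1 ∧ p1)=F] refutes=False
  v=0001: Γ:[p3=T] Δ:[p1=F, (¬p1 ∧ p1)=F] refutes=True  ← countermodel

Result: NO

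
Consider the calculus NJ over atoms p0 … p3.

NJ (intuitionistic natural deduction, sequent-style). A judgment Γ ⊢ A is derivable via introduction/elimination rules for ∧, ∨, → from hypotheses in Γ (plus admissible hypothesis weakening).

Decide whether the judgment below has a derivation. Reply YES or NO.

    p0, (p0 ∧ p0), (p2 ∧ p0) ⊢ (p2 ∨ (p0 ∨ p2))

Proof tree:
[∨I₂] p0, (p0 ∧ p0), (p2 ∧ p0) ⊢ (p2 ∨ (p0 ∨ p2))
  [Wk] p0, (p0 ∧ p0), (p2 ∧ p0) ⊢ (p0 ∨ p2)
    [Wk] p0, (p0 ∧ p0) ⊢ (p0 ∨ p2)
      [∨I₁] p0 ⊢ (p0 ∨ p2)
        [Ax] p0 ⊢ p0

Result: YES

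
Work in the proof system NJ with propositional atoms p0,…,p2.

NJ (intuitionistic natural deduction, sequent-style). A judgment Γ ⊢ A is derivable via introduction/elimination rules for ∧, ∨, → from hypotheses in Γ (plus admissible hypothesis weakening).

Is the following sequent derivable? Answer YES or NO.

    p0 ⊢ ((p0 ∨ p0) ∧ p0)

Derivation (root first):
[∧I] p0 ⊢ ((p0 ∨ p0) ∧ p0)
  [∨I₂] p0 ⊢ (p0 ∨ p0)
    [Ax] p0 ⊢ p0
  [Ax] p0 ⊢ p0

Result: YES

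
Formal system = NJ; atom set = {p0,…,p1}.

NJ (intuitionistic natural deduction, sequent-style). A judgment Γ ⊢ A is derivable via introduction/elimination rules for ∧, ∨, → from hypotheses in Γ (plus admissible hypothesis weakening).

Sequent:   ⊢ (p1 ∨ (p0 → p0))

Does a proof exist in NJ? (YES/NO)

Proof tree:
[∨I₂]  ⊢ (p1 ∨ (p0 → p0))
  [→I]  ⊢ (p0 → p0)
    [Ax] p0 ⊢ p0

Result: YES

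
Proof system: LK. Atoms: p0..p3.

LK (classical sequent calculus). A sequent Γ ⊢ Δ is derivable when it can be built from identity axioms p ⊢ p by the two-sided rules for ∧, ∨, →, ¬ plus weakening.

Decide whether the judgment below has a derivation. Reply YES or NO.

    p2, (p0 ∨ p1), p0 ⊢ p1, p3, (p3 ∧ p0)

Search for a countermodel by truth-table:
  v=0000: Γ:[p2=F, (p0 ∨ p1)=F, p0=F] Δ:[p1=F, p3=F, (p3 ∧ p0)=F] refutes=False
  v=0001: Γ:[p2=F, (p0 ∨ p1)=F, p0=F] Δ:[p1=F, p3=T, (p3 ∧ p0)=F] refutes=False
  v=0010: Γ:[p2=T, (p0 ∨ p1)=F, p0=F] Δ:[p1=F, p3=F, (p3 ∧ p0)=F] refutes=False
  v=0011: Γ:[p2=T, (p0 ∨ p1)=F, p0=F] Δ:[p1=F, p3=T, (p3 ∧ p0)=F] refutes=False
  v=0100: Γ:[p2=F, (p0 ∨ p1)=T, p0=F] Δ:[p1=T, p3=F, (p3 ∧ p0)=F] refutes=False
  v=0101: Γ:[p2=F, (p0 ∨ p1)=T, p0=F] Δ:[p1=T, p3=T, (p3 ∧ p0)=F] refutes=False
  v=0110: Γ:[p2=T, (p0 ∨ p1)=T, p0=F] Δ:[p1=T, p3=F, (p3 ∧ p0)=F] refutes=False
  v=0111: Γ:[p2=T, (p0 ∨ p1)=T, p0=F] Δ:[p1=T, p3=T, (p3 ∧ p0)=F] refutes=False
  v=1000: Γ:[p2=F, (p0 ∨ p1)=T, p0=T] Δ:[p1=F, p3=F, (p3 ∧ p0)=F] refutes=False
  v=1001: Γ:[p2=F, (p0 ∨ p1)=T, p0=T] Δ:[p1=F, p3=T, (p3 ∧ p0)=T] refutes=False
  v=1010: Γ:[p2=T, (p0 ∨ p1)=T, p0=T] Δ:[p1=F, p3=F, (p3 ∧ p0)=F] refutes=True  ← countermodel

Result: NO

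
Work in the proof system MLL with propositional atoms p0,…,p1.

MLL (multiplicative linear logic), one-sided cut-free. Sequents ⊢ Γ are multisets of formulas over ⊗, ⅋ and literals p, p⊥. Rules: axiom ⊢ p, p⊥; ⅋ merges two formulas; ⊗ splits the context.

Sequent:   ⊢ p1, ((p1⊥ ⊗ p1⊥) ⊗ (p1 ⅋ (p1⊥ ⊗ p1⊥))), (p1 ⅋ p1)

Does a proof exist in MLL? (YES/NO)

Derivation (root first):
[⅋]  ⊢ p1, ((p1⊥ ⊗ p1⊥) ⊗ (p1 ⅋ (p1⊥ ⊗ p1⊥))), (p1 ⅋ p1)
  [⊗]  ⊢ p1, p1, p1, ((p1⊥ ⊗ p1⊥) ⊗ (p1 ⅋ (p1⊥ ⊗ p1⊥)))
    [⊗]  ⊢ p1, p1, (p1⊥ ⊗ p1⊥)
      [Ax]  ⊢ p1, p1⊥
      [Ax]  ⊢ p1, p1⊥
    [⅋]  ⊢ p1, (p1 ⅋ (p1⊥ ⊗ p1⊥))
      [⊗]  ⊢ p1, p1, (p1⊥ ⊗ p1⊥)
        [Ax]  ⊢ p1, p1⊥
        [Ax]  ⊢ p1, p1⊥

Result: YES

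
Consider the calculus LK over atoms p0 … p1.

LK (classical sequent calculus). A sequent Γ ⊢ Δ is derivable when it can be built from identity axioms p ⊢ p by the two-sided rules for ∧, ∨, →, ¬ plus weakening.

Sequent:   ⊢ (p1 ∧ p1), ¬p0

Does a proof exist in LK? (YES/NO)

Search for a countermodel by truth-table:
  v=00: Γ:[] Δ:[(p1 ∧ p1)=F, ¬p0=T] refutes=False
  v=01: Γ:[] Δ:[(p1 ∧ p1)=T, ¬p0=T] refutes=False
  v=10: Γ:[] Δ:[(p1 ∧ p1)=F, ¬p0=F] refutes=True  ← countermodel

Result: NO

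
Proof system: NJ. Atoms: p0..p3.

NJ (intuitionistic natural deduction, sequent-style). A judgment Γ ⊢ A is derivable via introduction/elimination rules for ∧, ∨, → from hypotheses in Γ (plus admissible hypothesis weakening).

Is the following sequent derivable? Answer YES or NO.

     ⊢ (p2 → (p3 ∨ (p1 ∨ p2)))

Derivation (root first):
[→I]  ⊢ (p2 → (p3 ∨ (p1 ∨ p2)))
  [∨I₂] p2 ⊢ (p3 ∨ (p1 ∨ p2))
    [∨I₂] p2 ⊢ (p1 ∨ p2)
      [Ax] p2 ⊢ p2

Result: YES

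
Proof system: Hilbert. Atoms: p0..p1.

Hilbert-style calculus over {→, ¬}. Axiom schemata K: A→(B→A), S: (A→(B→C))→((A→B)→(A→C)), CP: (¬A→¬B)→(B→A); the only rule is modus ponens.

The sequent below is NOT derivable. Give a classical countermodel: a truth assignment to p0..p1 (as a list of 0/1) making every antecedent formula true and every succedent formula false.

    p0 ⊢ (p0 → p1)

Truth-table refutation:
  v=00: Γ:[p0=F] Δ:[(p0 → p1)=T] refutes=False
  v=01: Γ:[p0=F] Δ:[(p0 → p1)=T] refutes=False
  v=10: Γ:[p0=T] Δ:[(p0 → p1)=F] refutes=True  ← countermodel

Result: [1, 0]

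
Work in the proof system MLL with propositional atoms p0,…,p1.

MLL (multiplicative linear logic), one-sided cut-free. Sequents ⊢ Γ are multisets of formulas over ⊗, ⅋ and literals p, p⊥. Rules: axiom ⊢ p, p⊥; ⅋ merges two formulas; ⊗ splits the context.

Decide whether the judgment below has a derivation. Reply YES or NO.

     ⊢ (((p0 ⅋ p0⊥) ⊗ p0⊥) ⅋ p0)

Derivation trace:
[⅋]  ⊢ (((p0 ⅋ p0⊥) ⊗ p0⊥) ⅋ p0)
  [⊗]  ⊢ p0, ((p0 ⅋ p0⊥) ⊗ p0⊥)
    [⅋]  ⊢ (p0 ⅋ p0⊥)
      [Ax]  ⊢ p0, p0⊥
    [Ax]  ⊢ p0, p0⊥

Result: YES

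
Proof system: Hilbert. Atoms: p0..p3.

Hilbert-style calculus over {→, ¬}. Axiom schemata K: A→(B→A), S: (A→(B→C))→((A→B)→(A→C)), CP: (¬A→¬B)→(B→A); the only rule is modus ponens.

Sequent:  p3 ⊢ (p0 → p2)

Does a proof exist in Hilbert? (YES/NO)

Search for a countermodel by truth-table:
  v=0000: Γ:[p3=F] Δ:[(p0 → p2)=T] refutes=False
  v=0001: Γ:[p3=T] Δ:[(p0 → p2)=T] refutes=False
  v=0010: Γ:[p3=F] Δ:[(p0 → p2)=T] refutes=False
  v=0011: Γ:[p3=T] Δ:[(p0 → p2)=T] refutes=False
  v=0100: Γ:[p3=F] Δ:[(p0 → p2)=T] refutes=False
  v=0101: Γ:[p3=T] Δ:[(p0 → p2)=T] refutes=False
  v=0110: Γ:[p3=F] Δ:[(p0 → p2)=T] refutes=False
  v=0111: Γ:[p3=T] Δ:[(p0 → p2)=T] refutes=False
  v=1000: Γ:[p3=F] Δ:[(p0 → p2)=F] refutes=False
  v=1001: Γ:[p3=T] Δ:[(p0 → p2)=F] refutes=True  ← countermodel

Result: NO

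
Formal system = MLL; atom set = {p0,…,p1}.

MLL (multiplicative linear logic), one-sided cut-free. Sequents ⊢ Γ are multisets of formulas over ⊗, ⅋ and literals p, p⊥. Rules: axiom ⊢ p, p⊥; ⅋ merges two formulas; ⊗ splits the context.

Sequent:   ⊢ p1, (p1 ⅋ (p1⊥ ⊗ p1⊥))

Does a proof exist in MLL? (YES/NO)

Derivation (root first):
[⅋]  ⊢ p1, (p1 ⅋ (p1⊥ ⊗ p1⊥))
  [⊗]  ⊢ p1, p1, (p1⊥ ⊗ p1⊥)
    [Ax]  ⊢ p1, p1⊥
    [Ax]  ⊢ p1, p1⊥

Result: YES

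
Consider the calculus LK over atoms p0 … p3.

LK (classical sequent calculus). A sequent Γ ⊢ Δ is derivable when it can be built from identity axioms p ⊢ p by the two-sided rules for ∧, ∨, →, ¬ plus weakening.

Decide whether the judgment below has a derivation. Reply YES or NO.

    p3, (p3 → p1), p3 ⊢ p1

Derivation (root first):
[WL] p3, (p3 → p1), p3 ⊢ p1
  [→L] p3, (p3 → p1) ⊢ p1
    [Ax] p3 ⊢ p3
    [Ax] p1 ⊢ p1

Result: YES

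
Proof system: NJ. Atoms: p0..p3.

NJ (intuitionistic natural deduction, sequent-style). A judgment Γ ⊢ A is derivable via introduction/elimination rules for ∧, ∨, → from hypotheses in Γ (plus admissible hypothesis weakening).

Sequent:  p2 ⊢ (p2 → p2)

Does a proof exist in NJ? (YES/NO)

Proof tree:
[→I] p2 ⊢ (p2 → p2)
  [Wk] p2, p2 ⊢ p2
    [Ax] p2 ⊢ p2

Result: YES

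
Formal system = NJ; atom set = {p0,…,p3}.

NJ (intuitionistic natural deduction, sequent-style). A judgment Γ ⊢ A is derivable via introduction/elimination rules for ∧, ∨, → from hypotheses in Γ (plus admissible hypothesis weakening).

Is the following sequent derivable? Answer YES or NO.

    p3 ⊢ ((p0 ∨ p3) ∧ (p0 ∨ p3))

Derivation trace:
[∧I] p3 ⊢ ((p0 ∨ p3) ∧ (p0 ∨ p3))
  [∨I₂] p3 ⊢ (p0 ∨ p3)
    [Ax] p3 ⊢ p3
  [∨I₂] p3 ⊢ (p0 ∨ p3)
    [Ax] p3 ⊢ p3

Result: YES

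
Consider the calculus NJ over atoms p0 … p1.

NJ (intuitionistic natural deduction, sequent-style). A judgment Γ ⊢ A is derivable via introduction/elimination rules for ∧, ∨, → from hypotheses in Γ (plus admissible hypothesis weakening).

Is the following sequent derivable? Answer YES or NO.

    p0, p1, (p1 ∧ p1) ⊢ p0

Derivation (root first):
[Wk] p0, p1, (p1 ∧ p1) ⊢ p0
  [Wk] p0, p1 ⊢ p0
    [Ax] p0 ⊢ p0

Result: YES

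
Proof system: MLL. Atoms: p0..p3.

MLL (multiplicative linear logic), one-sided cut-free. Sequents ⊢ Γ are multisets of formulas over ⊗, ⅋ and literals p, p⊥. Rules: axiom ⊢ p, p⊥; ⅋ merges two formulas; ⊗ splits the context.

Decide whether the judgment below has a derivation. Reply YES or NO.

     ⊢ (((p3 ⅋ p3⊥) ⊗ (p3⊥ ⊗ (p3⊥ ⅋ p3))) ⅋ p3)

Proof tree:
[⅋]  ⊢ (((p3 ⅋ p3⊥) ⊗ (p3⊥ ⊗ (p3⊥ ⅋ p3))) ⅋ p3)
  [⊗]  ⊢ p3, ((p3 ⅋ p3⊥) ⊗ (p3⊥ ⊗ (p3⊥ ⅋ p3)))
    [⅋]  ⊢ (p3 ⅋ p3⊥)
      [Ax]  ⊢ p3, p3⊥
    [⊗]  ⊢ p3, (p3⊥ ⊗ (p3⊥ ⅋ p3))
      [Ax]  ⊢ p3, p3⊥
      [⅋]  ⊢ (p3⊥ ⅋ p3)
        [Ax]  ⊢ p3, p3⊥

Result: YES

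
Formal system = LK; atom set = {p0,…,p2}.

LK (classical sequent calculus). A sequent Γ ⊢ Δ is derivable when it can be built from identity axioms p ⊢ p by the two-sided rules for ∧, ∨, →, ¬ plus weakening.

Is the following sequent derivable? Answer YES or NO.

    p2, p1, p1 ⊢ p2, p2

Derivation trace:
[WR] p2, p1, p1 ⊢ p2, p2
  [WL] p2, p1, p1 ⊢ p2
    [WL] p2, p1 ⊢ p2
      [Ax] p2 ⊢ p2

Result: YES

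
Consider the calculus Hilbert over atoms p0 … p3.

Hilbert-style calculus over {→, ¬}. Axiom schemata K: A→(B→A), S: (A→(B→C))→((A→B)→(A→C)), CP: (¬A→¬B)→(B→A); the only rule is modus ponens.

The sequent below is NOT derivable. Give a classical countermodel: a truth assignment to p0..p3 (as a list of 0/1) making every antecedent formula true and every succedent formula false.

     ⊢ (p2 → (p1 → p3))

Search for a countermodel by truth-table:
  v=0000: Γ:[] Δ:[(p2 → (p1 → p3))=T] refutes=False
  v=0001: Γ:[] Δ:[(p2 → (p1 → p3))=T] refutes=False
  v=0010: Γ:[] Δ:[(p2 → (p1 → p3))=T] refutes=False
  v=0011: Γ:[] Δ:[(p2 → (p1 → p3))=T] refutes=False
  v=0100: Γ:[] Δ:[(p2 → (p1 → p3))=T] refutes=False
  v=0101: Γ:[] Δ:[(p2 → (p1 → p3))=T] refutes=False
  v=0110: Γ:[] Δ:[(p2 → (p1 → p3))=F] refutes=True  ← countermodel

Result: [0, 1, 1, 0]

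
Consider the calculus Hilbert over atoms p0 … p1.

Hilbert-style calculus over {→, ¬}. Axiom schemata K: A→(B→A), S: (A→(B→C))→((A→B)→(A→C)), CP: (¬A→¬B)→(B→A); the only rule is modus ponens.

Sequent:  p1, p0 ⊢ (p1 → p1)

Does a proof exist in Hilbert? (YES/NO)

Proof tree:
[MP] p1, p0 ⊢ (p1 → p1)
  [K]  ⊢ (p1 → (p1 → p1))
  [MP] p1, p0 ⊢ p1
    [MP] p1 ⊢ (p0 → p1)
      [K]  ⊢ (p1 → (p0 → p1))
      [Hyp] p1 ⊢ p1
    [Hyp] p0 ⊢ p0

Result: YES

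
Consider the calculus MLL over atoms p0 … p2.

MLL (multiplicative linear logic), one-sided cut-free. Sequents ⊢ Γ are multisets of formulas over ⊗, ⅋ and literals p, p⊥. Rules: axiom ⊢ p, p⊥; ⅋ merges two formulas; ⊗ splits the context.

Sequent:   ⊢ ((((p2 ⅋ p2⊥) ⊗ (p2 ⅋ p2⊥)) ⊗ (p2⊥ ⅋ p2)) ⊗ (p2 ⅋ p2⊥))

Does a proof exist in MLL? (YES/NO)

Derivation trace:
[⊗]  ⊢ ((((p2 ⅋ p2⊥) ⊗ (p2 ⅋ p2⊥)) ⊗ (p2⊥ ⅋ p2)) ⊗ (p2 ⅋ p2⊥))
  [⊗]  ⊢ (((p2 ⅋ p2⊥) ⊗ (p2 ⅋ p2⊥)) ⊗ (p2⊥ ⅋ p2))
    [⊗]  ⊢ ((p2 ⅋ p2⊥) ⊗ (p2 ⅋ p2⊥))
      [⅋]  ⊢ (p2 ⅋ p2⊥)
        [Ax]  ⊢ p2, p2⊥
      [⅋]  ⊢ (p2 ⅋ p2⊥)
        [Ax]  ⊢ p2, p2⊥
    [⅋]  ⊢ (p2⊥ ⅋ p2)
      [Ax]  ⊢ p2, p2⊥
  [⅋]  ⊢ (p2 ⅋ p2⊥)
    [Ax]  ⊢ p2, p2⊥

Result: YES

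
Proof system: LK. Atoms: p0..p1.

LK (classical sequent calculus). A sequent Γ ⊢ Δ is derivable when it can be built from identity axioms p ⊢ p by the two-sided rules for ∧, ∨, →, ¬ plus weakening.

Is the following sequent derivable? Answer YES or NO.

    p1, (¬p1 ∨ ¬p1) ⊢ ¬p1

Derivation trace:
[∨L] p1, (¬p1 ∨ ¬p1) ⊢ ¬p1
  [¬R] ¬p1 ⊢ ¬p1
    [¬L] p1, ¬p1 ⊢ 
      [Ax] p1 ⊢ p1
  [¬L] p1, ¬p1 ⊢ 
    [Ax] p1 ⊢ p1

Result: YES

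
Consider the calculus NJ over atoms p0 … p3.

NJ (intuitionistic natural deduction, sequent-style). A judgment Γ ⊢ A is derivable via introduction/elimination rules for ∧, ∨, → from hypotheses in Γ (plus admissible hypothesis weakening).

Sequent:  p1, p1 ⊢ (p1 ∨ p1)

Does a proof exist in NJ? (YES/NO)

Derivation trace:
[∨I₁] p1, p1 ⊢ (p1 ∨ p1)
  [Wk] p1, p1 ⊢ p1
    [Ax] p1 ⊢ p1

Result: YES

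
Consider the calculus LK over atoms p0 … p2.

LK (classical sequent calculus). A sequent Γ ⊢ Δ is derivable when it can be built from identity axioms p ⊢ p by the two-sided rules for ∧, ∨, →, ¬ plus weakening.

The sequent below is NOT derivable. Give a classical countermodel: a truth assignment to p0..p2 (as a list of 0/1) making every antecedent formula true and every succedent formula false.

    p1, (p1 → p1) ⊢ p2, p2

Truth-table refutation:
  v=000: Γ:[p1=F, (p1 → p1)=T] Δ:[p2=F, p2=F] refutes=False
  v=001: Γ:[p1=F, (p1 → p1)=T] Δ:[p2=T, p2=T] refutes=False
  v=010: Γ:[p1=T, (p1 → p1)=T] Δ:[p2=F, p2=F] refutes=True  ← countermodel

Result: [0, 1, 0]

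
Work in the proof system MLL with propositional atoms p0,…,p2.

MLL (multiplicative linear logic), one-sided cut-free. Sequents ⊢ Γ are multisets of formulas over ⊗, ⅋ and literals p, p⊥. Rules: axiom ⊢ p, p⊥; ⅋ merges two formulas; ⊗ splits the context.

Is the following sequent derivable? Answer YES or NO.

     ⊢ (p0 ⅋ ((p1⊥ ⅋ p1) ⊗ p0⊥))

Derivation trace:
[⅋]  ⊢ (p0 ⅋ ((p1⊥ ⅋ p1) ⊗ p0⊥))
  [⊗]  ⊢ p0, ((p1⊥ ⅋ p1) ⊗ p0⊥)
    [⅋]  ⊢ (p1⊥ ⅋ p1)
      [Ax]  ⊢ p1, p1⊥
    [Ax]  ⊢ p0, p0⊥

Result: YES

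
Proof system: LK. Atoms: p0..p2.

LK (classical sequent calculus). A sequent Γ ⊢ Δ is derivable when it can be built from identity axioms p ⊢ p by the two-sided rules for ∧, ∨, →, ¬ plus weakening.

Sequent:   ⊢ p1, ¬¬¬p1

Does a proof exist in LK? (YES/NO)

Proof tree:
[¬R]  ⊢ p1, ¬¬¬p1
  [¬L] ¬¬p1 ⊢ p1
    [¬R]  ⊢ p1, ¬p1
      [Ax] p1 ⊢ p1

Result: YES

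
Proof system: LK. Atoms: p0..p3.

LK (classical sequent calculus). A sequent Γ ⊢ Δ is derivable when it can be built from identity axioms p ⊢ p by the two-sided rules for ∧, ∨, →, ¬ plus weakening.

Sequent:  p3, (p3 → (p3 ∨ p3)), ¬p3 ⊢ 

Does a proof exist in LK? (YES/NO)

Derivation trace:
[¬L] p3, (p3 → (p3 ∨ p3)), ¬p3 ⊢ 
  [→L] p3, (p3 → (p3 ∨ p3)) ⊢ p3
    [Ax] p3 ⊢ p3
    [∨L] (p3 ∨ p3) ⊢ p3
      [Ax] p3 ⊢ p3
      [Ax] p3 ⊢ p3

Result: YES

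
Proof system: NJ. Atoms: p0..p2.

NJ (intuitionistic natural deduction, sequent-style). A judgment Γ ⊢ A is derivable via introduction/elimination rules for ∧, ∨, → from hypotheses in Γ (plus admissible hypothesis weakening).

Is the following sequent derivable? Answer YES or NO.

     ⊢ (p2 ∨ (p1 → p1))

Derivation (root first):
[∨I₂]  ⊢ (p2 ∨ (p1 → p1))
  [→I]  ⊢ (p1 → p1)
    [Ax] p1 ⊢ p1

Result: YES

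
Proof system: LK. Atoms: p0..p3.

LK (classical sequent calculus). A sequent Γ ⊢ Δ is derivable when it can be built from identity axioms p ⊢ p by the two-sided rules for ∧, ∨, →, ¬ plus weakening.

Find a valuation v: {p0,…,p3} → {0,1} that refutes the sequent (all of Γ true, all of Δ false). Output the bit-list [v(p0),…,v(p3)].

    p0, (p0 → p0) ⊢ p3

Truth-table refutation:
  v=0000: Γ:[p0=F, (p0 → p0)=T] Δ:[p3=F] refutes=False
  v=0001: Γ:[p0=F, (p0 → p0)=T] Δ:[p3=T] refutes=False
  v=0010: Γ:[p0=F, (p0 → p0)=T] Δ:[p3=F] refutes=False
  v=0011: Γ:[p0=F, (p0 → p0)=T] Δ:[p3=T] refutes=False
  v=0100: Γ:[p0=F, (p0 → p0)=T] Δ:[p3=F] refutes=False
  v=0101: Γ:[p0=F, (p0 → p0)=T] Δ:[p3=T] refutes=False
  v=0110: Γ:[p0=F, (p0 → p0)=T] Δ:[p3=F] refutes=False
  v=0111: Γ:[p0=F, (p0 → p0)=T] Δ:[p3=T] refutes=False
  v=1000: Γ:[p0=T, (p0 → p0)=T] Δ:[p3=F] refutes=True  ← countermodel

Result: [1, 0, 0, 0]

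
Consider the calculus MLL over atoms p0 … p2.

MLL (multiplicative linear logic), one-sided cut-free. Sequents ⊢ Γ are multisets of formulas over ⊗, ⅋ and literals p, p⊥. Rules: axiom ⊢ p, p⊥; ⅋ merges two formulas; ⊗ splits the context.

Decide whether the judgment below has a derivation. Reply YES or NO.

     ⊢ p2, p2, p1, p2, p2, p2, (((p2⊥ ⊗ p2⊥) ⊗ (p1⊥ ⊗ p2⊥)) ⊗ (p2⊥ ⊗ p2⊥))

Derivation (root first):
[⊗]  ⊢ p2, p2, p1, p2, p2, p2, (((p2⊥ ⊗ p2⊥) ⊗ (p1⊥ ⊗ p2⊥)) ⊗ (p2⊥ ⊗ p2⊥))
  [⊗]  ⊢ p2, p2, p1, p2, ((p2⊥ ⊗ p2⊥) ⊗ (p1⊥ ⊗ p2⊥))
    [⊗]  ⊢ p2, p2, (p2⊥ ⊗ p2⊥)
      [Ax]  ⊢ p2, p2⊥
      [Ax]  ⊢ p2, p2⊥
    [⊗]  ⊢ p1, p2, (p1⊥ ⊗ p2⊥)
      [Ax]  ⊢ p1, p1⊥
      [Ax]  ⊢ p2, p2⊥
  [⊗]  ⊢ p2, p2, (p2⊥ ⊗ p2⊥)
    [Ax]  ⊢ p2, p2⊥
    [Ax]  ⊢ p2, p2⊥

Result: YES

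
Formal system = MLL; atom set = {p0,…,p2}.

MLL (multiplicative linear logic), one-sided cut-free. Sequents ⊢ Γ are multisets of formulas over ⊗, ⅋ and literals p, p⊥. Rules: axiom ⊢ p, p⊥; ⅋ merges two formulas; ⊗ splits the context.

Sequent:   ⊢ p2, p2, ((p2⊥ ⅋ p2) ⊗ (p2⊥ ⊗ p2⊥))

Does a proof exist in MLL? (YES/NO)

Derivation trace:
[⊗]  ⊢ p2, p2, ((p2⊥ ⅋ p2) ⊗ (p2⊥ ⊗ p2⊥))
  [⅋]  ⊢ (p2⊥ ⅋ p2)
    [Ax]  ⊢ p2, p2⊥
  [⊗]  ⊢ p2, p2, (p2⊥ ⊗ p2⊥)
    [Ax]  ⊢ p2, p2⊥
    [Ax]  ⊢ p2, p2⊥

Result: YES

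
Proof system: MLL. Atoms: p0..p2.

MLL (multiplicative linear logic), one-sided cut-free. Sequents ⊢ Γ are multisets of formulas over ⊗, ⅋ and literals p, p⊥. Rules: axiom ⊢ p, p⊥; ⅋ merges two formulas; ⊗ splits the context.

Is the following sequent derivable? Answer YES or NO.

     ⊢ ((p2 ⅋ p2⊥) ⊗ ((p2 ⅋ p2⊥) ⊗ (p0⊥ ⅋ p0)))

Derivation (root first):
[⊗]  ⊢ ((p2 ⅋ p2⊥) ⊗ ((p2 ⅋ p2⊥) ⊗ (p0⊥ ⅋ p0)))
  [⅋]  ⊢ (p2 ⅋ p2⊥)
    [Ax]  ⊢ p2, p2⊥
  [⊗]  ⊢ ((p2 ⅋ p2⊥) ⊗ (p0⊥ ⅋ p0))
    [⅋]  ⊢ (p2 ⅋ p2⊥)
      [Ax]  ⊢ p2, p2⊥
    [⅋]  ⊢ (p0⊥ ⅋ p0)
      [Ax]  ⊢ p0, p0⊥

Result: YES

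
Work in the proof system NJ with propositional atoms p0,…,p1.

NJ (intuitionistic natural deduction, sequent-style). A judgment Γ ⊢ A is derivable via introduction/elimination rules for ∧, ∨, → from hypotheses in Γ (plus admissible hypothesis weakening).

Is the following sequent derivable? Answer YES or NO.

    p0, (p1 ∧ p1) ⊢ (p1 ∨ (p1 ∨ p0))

Proof tree:
[∨I₂] p0, (p1 ∧ p1) ⊢ (p1 ∨ (p1 ∨ p0))
  [Wk] p0, (p1 ∧ p1) ⊢ (p1 ∨ p0)
    [∨I₂] p0 ⊢ (p1 ∨ p0)
      [Ax] p0 ⊢ p0

Result: YES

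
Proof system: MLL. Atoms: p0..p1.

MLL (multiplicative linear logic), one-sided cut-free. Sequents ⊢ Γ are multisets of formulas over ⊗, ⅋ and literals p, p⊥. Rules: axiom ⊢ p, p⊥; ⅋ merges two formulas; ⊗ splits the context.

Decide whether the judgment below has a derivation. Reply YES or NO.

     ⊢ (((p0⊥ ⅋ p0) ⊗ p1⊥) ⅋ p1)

Derivation trace:
[⅋]  ⊢ (((p0⊥ ⅋ p0) ⊗ p1⊥) ⅋ p1)
  [⊗]  ⊢ p1, ((p0⊥ ⅋ p0) ⊗ p1⊥)
    [⅋]  ⊢ (p0⊥ ⅋ p0)
      [Ax]  ⊢ p0, p0⊥
    [Ax]  ⊢ p1, p1⊥

Result: YES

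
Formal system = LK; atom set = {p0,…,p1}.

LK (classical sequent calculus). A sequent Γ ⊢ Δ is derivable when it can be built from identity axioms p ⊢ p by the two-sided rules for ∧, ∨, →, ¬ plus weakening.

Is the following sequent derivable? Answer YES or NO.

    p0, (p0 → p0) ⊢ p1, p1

Truth-table refutation:
  v=00: Γ:[p0=F, (p0 → p0)=T] Δ:[p1=F, p1=F] refutes=False
  v=01: Γ:[p0=F, (p0 → p0)=T] Δ:[p1=T, p1=T] refutes=False
  v=10: Γ:[p0=T, (p0 → p0)=T] Δ:[p1=F, p1=F] refutes=True  ← countermodel

Result: NO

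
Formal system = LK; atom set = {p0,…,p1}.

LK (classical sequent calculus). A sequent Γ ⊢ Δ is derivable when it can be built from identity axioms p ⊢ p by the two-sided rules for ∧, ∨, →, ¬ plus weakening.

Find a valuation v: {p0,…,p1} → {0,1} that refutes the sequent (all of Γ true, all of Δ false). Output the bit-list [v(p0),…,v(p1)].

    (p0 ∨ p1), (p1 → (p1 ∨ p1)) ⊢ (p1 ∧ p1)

Truth-table refutation:
  v=00: Γ:[(p0 ∨ p1)=F, (p1 → (p1 ∨ p1))=T] Δ:[(p1 ∧ p1)=F] refutes=False
  v=01: Γ:[(p0 ∨ p1)=T, (p1 → (p1 ∨ p1))=T] Δ:[(p1 ∧ p1)=T] refutes=False
  v=10: Γ:[(p0 ∨ p1)=T, (p1 → (p1 ∨ p1))=T] Δ:[(p1 ∧ p1)=F] refutes=True  ← countermodel

Result: [1, 0]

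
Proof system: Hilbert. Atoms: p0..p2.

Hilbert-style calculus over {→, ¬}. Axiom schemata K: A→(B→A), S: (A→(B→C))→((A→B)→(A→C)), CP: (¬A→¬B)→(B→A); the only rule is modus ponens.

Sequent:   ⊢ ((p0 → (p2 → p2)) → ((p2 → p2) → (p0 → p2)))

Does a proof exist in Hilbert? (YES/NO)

Truth-table refutation:
  v=000: Γ:[] Δ:[((p0 → (p2 → p2)) → ((p2 → p2) → (p0 → p2)))=T] refutes=False
  v=001: Γ:[] Δ:[((p0 → (p2 → p2)) → ((p2 → p2) → (p0 → p2)))=T] refutes=False
  v=010: Γ:[] Δ:[((p0 → (p2 → p2)) → ((p2 → p2) → (p0 → p2)))=T] refutes=False
  v=011: Γ:[] Δ:[((p0 → (p2 → p2)) → ((p2 → p2) → (p0 → p2)))=T] refutes=False
  v=100: Γ:[] Δ:[((p0 → (p2 → p2)) → ((p2 → p2) → (p0 → p2)))=F] refutes=True  ← countermodel

Result: NO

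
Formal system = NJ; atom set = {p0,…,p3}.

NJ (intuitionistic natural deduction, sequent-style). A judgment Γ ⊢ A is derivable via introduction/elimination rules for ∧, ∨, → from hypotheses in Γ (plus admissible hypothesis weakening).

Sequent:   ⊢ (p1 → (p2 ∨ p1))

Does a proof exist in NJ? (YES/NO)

Derivation (root first):
[→I]  ⊢ (p1 → (p2 ∨ p1))
  [∨I₂] p1 ⊢ (p2 ∨ p1)
    [Ax] p1 ⊢ p1

Result: YES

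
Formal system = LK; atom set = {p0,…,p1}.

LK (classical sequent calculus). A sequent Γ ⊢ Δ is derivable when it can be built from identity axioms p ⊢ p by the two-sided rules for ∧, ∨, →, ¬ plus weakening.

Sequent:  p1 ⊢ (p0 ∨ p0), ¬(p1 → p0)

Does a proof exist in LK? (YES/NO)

Proof tree:
[¬R] p1 ⊢ (p0 ∨ p0), ¬(p1 → p0)
  [→L] p1, (p1 → p0) ⊢ (p0 ∨ p0)
    [Ax] p1 ⊢ p1
    [∨R] p0 ⊢ (p0 ∨ p0)
      [WR] p0 ⊢ p0, p0
        [Ax] p0 ⊢ p0

Result: YES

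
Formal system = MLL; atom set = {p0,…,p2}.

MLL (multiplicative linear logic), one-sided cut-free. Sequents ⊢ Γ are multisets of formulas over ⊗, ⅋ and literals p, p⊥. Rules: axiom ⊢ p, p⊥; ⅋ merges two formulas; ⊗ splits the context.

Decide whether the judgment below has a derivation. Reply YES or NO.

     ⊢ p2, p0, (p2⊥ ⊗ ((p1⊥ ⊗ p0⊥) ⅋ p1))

Proof tree:
[⊗]  ⊢ p2, p0, (p2⊥ ⊗ ((p1⊥ ⊗ p0⊥) ⅋ p1))
  [Ax]  ⊢ p2, p2⊥
  [⅋]  ⊢ p0, ((p1⊥ ⊗ p0⊥) ⅋ p1)
    [⊗]  ⊢ p1, p0, (p1⊥ ⊗ p0⊥)
      [Ax]  ⊢ p1, p1⊥
      [Ax]  ⊢ p0, p0⊥

Result: YES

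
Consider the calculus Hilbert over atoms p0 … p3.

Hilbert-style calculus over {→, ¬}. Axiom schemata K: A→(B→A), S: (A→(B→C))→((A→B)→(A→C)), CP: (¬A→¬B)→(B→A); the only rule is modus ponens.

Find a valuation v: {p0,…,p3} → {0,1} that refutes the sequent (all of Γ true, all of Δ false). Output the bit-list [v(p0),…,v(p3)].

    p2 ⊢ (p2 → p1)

Search for a countermodel by truth-table:
  v=0000: Γ:[p2=F] Δ:[(p2 → p1)=T] refutes=False
  v=0001: Γ:[p2=F] Δ:[(p2 → p1)=T] refutes=False
  v=0010: Γ:[p2=T] Δ:[(p2 → p1)=F] refutes=True  ← countermodel

Result: [0, 0, 1, 0]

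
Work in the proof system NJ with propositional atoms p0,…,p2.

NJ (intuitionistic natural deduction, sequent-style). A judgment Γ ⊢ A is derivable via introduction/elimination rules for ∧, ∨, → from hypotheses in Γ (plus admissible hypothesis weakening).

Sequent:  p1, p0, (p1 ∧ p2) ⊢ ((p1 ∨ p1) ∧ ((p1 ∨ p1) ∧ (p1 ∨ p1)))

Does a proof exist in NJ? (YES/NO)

Derivation trace:
[∧I] p1, p0, (p1 ∧ p2) ⊢ ((p1 ∨ p1) ∧ ((p1 ∨ p1) ∧ (p1 ∨ p1)))
  [Wk] p1, (p1 ∧ p2) ⊢ (p1 ∨ p1)
    [∨I₂] p1 ⊢ (p1 ∨ p1)
      [Ax] p1 ⊢ p1
  [∧I] p1, p0 ⊢ ((p1 ∨ p1) ∧ (p1 ∨ p1))
    [Wk] p1, p0 ⊢ (p1 ∨ p1)
      [∨I₂] p1 ⊢ (p1 ∨ p1)
        [Ax] p1 ⊢ p1
    [Wk] p1, p0 ⊢ (p1 ∨ p1)
      [∨I₂] p1 ⊢ (p1 ∨ p1)
        [Ax] p1 ⊢ p1

Result: YES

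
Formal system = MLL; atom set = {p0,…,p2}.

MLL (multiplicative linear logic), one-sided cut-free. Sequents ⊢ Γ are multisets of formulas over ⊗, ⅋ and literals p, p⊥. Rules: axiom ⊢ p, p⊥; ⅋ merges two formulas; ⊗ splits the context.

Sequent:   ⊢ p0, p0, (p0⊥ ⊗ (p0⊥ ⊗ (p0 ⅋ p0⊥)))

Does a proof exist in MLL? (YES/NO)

Derivation (root first):
[⊗]  ⊢ p0, p0, (p0⊥ ⊗ (p0⊥ ⊗ (p0 ⅋ p0⊥)))
  [Ax]  ⊢ p0, p0⊥
  [⊗]  ⊢ p0, (p0⊥ ⊗ (p0 ⅋ p0⊥))
    [Ax]  ⊢ p0, p0⊥
    [⅋]  ⊢ (p0 ⅋ p0⊥)
      [Ax]  ⊢ p0, p0⊥

Result: YES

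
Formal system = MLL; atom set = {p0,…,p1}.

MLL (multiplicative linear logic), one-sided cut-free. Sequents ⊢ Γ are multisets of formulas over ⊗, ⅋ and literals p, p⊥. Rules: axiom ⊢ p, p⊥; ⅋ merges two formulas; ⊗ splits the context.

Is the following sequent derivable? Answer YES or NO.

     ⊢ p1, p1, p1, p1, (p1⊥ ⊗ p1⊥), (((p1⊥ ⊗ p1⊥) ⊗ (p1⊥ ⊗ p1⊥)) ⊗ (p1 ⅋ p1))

Proof tree:
[⊗]  ⊢ p1, p1, p1, p1, (p1⊥ ⊗ p1⊥), (((p1⊥ ⊗ p1⊥) ⊗ (p1⊥ ⊗ p1⊥)) ⊗ (p1 ⅋ p1))
  [⊗]  ⊢ p1, p1, p1, p1, ((p1⊥ ⊗ p1⊥) ⊗ (p1⊥ ⊗ p1⊥))
    [⊗]  ⊢ p1, p1, (p1⊥ ⊗ p1⊥)
      [Ax]  ⊢ p1, p1⊥
      [Ax]  ⊢ p1, p1⊥
    [⊗]  ⊢ p1, p1, (p1⊥ ⊗ p1⊥)
      [Ax]  ⊢ p1, p1⊥
      [Ax]  ⊢ p1, p1⊥
  [⅋]  ⊢ (p1⊥ ⊗ p1⊥), (p1 ⅋ p1)
    [⊗]  ⊢ p1, p1, (p1⊥ ⊗ p1⊥)
      [Ax]  ⊢ p1, p1⊥
      [Ax]  ⊢ p1, p1⊥

Result: YES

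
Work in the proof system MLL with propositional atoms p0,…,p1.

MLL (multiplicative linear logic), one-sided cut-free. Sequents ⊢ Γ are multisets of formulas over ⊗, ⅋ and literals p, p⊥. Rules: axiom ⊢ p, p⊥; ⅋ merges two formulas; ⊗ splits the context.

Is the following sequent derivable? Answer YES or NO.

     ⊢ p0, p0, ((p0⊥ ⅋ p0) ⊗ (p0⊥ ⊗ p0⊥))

Derivation (root first):
[⊗]  ⊢ p0, p0, ((p0⊥ ⅋ p0) ⊗ (p0⊥ ⊗ p0⊥))
  [⅋]  ⊢ (p0⊥ ⅋ p0)
    [Ax]  ⊢ p0, p0⊥
  [⊗]  ⊢ p0, p0, (p0⊥ ⊗ p0⊥)
    [Ax]  ⊢ p0, p0⊥
    [Ax]  ⊢ p0, p0⊥

Result: YES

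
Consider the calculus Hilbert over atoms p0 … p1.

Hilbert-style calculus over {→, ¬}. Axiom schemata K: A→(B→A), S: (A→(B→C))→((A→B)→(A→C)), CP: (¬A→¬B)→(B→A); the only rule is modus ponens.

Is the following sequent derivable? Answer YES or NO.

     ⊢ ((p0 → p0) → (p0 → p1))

Search for a countermodel by truth-table:
  v=00: Γ:[] Δ:[((p0 → p0) → (p0 → p1))=T] refutes=False
  v=01: Γ:[] Δ:[((p0 → p0) → (p0 → p1))=T] refutes=False
  v=10: Γ:[] Δ:[((p0 → p0) → (p0 → p1))=F] refutes=True  ← countermodel

Result: NO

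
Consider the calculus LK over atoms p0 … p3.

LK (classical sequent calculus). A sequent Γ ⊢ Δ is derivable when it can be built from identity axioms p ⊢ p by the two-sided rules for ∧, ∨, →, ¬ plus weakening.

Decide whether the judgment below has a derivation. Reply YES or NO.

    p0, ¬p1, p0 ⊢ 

Truth-table refutation:
  v=0000: Γ:[p0=F, ¬p1=T, p0=F] Δ:[] refutes=False
  v=0001: Γ:[p0=F, ¬p1=T, p0=F] Δ:[] refutes=False
  v=0010: Γ:[p0=F, ¬p1=T, p0=F] Δ:[] refutes=False
  v=0011: Γ:[p0=F, ¬p1=T, p0=F] Δ:[] refutes=False
  v=0100: Γ:[p0=F, ¬p1=F, p0=F] Δ:[] refutes=False
  v=0101: Γ:[p0=F, ¬p1=F, p0=F] Δ:[] refutes=False
  v=0110: Γ:[p0=F, ¬p1=F, p0=F] Δ:[] refutes=False
  v=0111: Γ:[p0=F, ¬p1=F, p0=F] Δ:[] refutes=False
  v=1000: Γ:[p0=T, ¬p1=T, p0=T] Δ:[] refutes=True  ← countermodel

Result: NO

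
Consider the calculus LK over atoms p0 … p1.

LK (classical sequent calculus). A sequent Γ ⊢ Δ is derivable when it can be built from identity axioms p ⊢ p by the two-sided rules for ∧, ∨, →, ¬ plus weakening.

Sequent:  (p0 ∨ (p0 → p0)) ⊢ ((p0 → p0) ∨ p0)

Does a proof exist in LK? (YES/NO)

Derivation trace:
[∨R] (p0 ∨ (p0 → p0)) ⊢ ((p0 → p0) ∨ p0)
  [∨L] (p0 ∨ (p0 → p0)) ⊢ (p0 → p0), p0
    [Ax] p0 ⊢ p0
    [→R] (p0 → p0) ⊢ (p0 → p0)
      [→L] p0, (p0 → p0) ⊢ p0
        [Ax] p0 ⊢ p0
        [Ax] p0 ⊢ p0

Result: YES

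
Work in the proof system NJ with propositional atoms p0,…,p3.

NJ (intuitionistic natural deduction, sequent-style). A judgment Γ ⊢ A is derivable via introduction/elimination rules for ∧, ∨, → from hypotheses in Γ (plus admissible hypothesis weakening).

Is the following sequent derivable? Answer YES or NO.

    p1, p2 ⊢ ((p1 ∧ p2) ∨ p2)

Derivation (root first):
[∨I₁] p1, p2 ⊢ ((p1 ∧ p2) ∨ p2)
  [∧I] p1, p2 ⊢ (p1 ∧ p2)
    [Ax] p1 ⊢ p1
    [Ax] p2 ⊢ p2

Result: YES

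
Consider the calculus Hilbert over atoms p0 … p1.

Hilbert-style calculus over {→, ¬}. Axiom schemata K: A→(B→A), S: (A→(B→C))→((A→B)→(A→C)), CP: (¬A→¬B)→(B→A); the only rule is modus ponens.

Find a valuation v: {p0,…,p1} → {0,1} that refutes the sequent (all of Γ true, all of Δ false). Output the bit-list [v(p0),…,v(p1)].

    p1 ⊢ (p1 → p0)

Search for a countermodel by truth-table:
  v=00: Γ:[p1=F] Δ:[(p1 → p0)=T] refutes=False
  v=01: Γ:[p1=T] Δ:[(p1 → p0)=F] refutes=True  ← countermodel

Result: [0, 1]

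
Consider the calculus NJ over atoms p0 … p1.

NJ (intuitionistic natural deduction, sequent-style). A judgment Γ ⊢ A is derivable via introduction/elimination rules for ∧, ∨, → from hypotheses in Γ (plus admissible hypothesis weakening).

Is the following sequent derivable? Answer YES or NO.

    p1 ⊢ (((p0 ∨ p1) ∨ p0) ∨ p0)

Derivation trace:
[∨I₁] p1 ⊢ (((p0 ∨ p1) ∨ p0) ∨ p0)
  [∨I₁] p1 ⊢ ((p0 ∨ p1) ∨ p0)
    [∨I₂] p1 ⊢ (p0 ∨ p1)
      [Ax] p1 ⊢ p1

Result: YES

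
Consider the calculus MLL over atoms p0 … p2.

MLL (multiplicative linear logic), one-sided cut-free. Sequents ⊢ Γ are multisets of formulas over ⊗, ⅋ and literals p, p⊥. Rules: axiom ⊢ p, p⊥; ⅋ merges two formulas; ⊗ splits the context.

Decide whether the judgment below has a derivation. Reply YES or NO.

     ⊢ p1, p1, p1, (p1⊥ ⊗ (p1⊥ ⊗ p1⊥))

Proof tree:
[⊗]  ⊢ p1, p1, p1, (p1⊥ ⊗ (p1⊥ ⊗ p1⊥))
  [Ax]  ⊢ p1, p1⊥
  [⊗]  ⊢ p1, p1, (p1⊥ ⊗ p1⊥)
    [Ax]  ⊢ p1, p1⊥
    [Ax]  ⊢ p1, p1⊥

Result: YES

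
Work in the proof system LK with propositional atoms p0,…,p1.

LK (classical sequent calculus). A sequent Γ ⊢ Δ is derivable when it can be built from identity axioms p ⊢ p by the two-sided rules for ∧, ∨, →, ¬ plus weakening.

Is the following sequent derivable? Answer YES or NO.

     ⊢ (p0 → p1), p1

Truth-table refutation:
  v=00: Γ:[] Δ:[(p0 → p1)=T, p1=F] refutes=False
  v=01: Γ:[] Δ:[(p0 → p1)=T, p1=T] refutes=False
  v=10: Γ:[] Δ:[(p0 → p1)=F, p1=F] refutes=True  ← countermodel

Result: NO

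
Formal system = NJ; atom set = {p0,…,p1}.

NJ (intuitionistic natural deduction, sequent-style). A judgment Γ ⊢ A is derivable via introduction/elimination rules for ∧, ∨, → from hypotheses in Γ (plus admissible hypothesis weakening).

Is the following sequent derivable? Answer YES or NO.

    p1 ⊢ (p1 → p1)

Proof tree:
[Wk] p1 ⊢ (p1 → p1)
  [→I]  ⊢ (p1 → p1)
    [Ax] p1 ⊢ p1

Result: YES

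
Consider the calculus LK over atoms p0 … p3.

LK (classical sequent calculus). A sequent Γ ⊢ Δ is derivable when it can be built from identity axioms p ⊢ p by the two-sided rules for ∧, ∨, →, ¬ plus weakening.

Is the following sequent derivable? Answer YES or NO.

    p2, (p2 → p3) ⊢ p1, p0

Search for a countermodel by truth-table:
  v=0000: Γ:[p2=F, (p2 → p3)=T] Δ:[p1=F, p0=F] refutes=False
  v=0001: Γ:[p2=F, (p2 → p3)=T] Δ:[p1=F, p0=F] refutes=False
  v=0010: Γ:[p2=T, (p2 → p3)=F] Δ:[p1=F, p0=F] refutes=False
  v=0011: Γ:[p2=T, (p2 → p3)=T] Δ:[p1=F, p0=F] refutes=True  ← countermodel

Result: NO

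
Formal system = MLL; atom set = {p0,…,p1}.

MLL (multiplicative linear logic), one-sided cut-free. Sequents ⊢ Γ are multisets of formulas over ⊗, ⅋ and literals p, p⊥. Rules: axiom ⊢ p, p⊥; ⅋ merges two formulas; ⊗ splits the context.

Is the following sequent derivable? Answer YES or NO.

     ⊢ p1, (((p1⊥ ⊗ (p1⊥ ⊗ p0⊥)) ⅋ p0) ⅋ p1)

Proof tree:
[⅋]  ⊢ p1, (((p1⊥ ⊗ (p1⊥ ⊗ p0⊥)) ⅋ p0) ⅋ p1)
  [⅋]  ⊢ p1, p1, ((p1⊥ ⊗ (p1⊥ ⊗ p0⊥)) ⅋ p0)
    [⊗]  ⊢ p1, p1, p0, (p1⊥ ⊗ (p1⊥ ⊗ p0⊥))
      [Ax]  ⊢ p1, p1⊥
      [⊗]  ⊢ p1, p0, (p1⊥ ⊗ p0⊥)
        [Ax]  ⊢ p1, p1⊥
        [Ax]  ⊢ p0, p0⊥

Result: YES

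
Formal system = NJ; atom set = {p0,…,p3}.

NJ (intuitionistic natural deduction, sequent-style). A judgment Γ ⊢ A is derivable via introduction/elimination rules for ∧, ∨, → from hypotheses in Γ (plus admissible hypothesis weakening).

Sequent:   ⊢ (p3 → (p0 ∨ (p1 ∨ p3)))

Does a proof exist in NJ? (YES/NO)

Derivation trace:
[→I]  ⊢ (p3 → (p0 ∨ (p1 ∨ p3)))
  [∨I₂] p3 ⊢ (p0 ∨ (p1 ∨ p3))
    [∨I₂] p3 ⊢ (p1 ∨ p3)
      [Ax] p3 ⊢ p3

Result: YES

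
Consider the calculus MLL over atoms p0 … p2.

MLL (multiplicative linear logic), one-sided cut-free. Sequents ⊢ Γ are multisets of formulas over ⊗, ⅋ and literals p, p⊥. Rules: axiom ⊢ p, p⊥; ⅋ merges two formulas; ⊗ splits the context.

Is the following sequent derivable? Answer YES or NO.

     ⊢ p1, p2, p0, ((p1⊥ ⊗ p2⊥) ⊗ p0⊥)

Proof tree:
[⊗]  ⊢ p1, p2, p0, ((p1⊥ ⊗ p2⊥) ⊗ p0⊥)
  [⊗]  ⊢ p1, p2, (p1⊥ ⊗ p2⊥)
    [Ax]  ⊢ p1, p1⊥
    [Ax]  ⊢ p2, p2⊥
  [Ax]  ⊢ p0, p0⊥

Result: YES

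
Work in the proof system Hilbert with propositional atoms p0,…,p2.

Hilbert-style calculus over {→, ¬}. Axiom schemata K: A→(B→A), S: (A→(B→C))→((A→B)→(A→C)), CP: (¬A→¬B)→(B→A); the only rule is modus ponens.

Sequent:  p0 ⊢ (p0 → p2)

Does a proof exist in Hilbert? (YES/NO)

Search for a countermodel by truth-table:
  v=000: Γ:[p0=F] Δ:[(p0 → p2)=T] refutes=False
  v=001: Γ:[p0=F] Δ:[(p0 → p2)=T] refutes=False
  v=010: Γ:[p0=F] Δ:[(p0 → p2)=T] refutes=False
  v=011: Γ:[p0=F] Δ:[(p0 → p2)=T] refutes=False
  v=100: Γ:[p0=T] Δ:[(p0 → p2)=F] refutes=True  ← countermodel

Result: NO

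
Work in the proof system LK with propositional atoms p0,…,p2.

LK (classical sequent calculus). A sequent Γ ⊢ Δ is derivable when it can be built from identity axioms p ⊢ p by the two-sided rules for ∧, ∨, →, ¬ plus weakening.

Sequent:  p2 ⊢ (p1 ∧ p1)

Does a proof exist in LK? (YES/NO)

Search for a countermodel by truth-table:
  v=000: Γ:[p2=F] Δ:[(p1 ∧ p1)=F] refutes=False
  v=001: Γ:[p2=T] Δ:[(p1 ∧ p1)=F] refutes=True  ← countermodel

Result: NO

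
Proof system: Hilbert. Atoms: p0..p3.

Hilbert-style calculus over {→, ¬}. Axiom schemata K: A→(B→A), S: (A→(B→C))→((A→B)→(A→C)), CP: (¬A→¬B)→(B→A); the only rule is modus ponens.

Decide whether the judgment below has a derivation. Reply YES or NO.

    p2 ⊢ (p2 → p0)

Enumerate valuations to refute Γ ⊢ Δ:
  v=0000: Γ:[p2=F] Δ:[(p2 → p0)=T] refutes=False
  v=0001: Γ:[p2=F] Δ:[(p2 → p0)=T] refutes=False
  v=0010: Γ:[p2=T] Δ:[(p2 → p0)=F] refutes=True  ← countermodel

Result: NO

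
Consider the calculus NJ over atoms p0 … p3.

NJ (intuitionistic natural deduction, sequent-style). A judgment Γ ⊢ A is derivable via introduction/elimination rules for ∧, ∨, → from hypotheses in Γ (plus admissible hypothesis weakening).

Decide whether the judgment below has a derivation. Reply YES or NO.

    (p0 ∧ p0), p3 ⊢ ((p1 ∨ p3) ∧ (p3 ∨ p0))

Derivation trace:
[∧I] (p0 ∧ p0), p3 ⊢ ((p1 ∨ p3) ∧ (p3 ∨ p0))
  [∨I₂] p3, (p0 ∧ p0) ⊢ (p1 ∨ p3)
    [Wk] p3, (p0 ∧ p0) ⊢ p3
      [Ax] p3 ⊢ p3
  [∨I₁] p3, (p0 ∧ p0) ⊢ (p3 ∨ p0)
    [Wk] p3, (p0 ∧ p0) ⊢ p3
      [Ax] p3 ⊢ p3

Result: YES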